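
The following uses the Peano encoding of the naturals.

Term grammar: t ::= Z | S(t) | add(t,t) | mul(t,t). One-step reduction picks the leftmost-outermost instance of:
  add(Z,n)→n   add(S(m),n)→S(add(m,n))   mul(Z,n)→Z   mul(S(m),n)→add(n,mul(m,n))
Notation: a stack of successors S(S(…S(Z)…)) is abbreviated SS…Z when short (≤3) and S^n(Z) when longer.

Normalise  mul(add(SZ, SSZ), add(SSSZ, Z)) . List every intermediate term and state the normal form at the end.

Answer: normal form = S^9(Z)  (in 30 steps)

Derivation:
  start: mul(add(SZ, SSZ), add(SSSZ, Z))
  →1  mul(S(add(Z, SSZ)), add(SSSZ, Z))
  →2  add(add(SSSZ, Z), mul(add(Z, SSZ), add(SSSZ, Z)))
  →3  add(S(add(SSZ, Z)), mul(add(Z, SSZ), add(SSSZ, Z)))
  →4  S(add(add(SSZ, Z), mul(add(Z, SSZ), add(SSSZ, Z))))
  →5  S(add(S(add(SZ, Z)), mul(add(Z, SSZ), add(SSSZ, Z))))
  →6  S(S(add(add(SZ, Z), mul(add(Z, SSZ), add(SSSZ, Z)))))
  →7  S(S(add(S(add(Z, Z)), mul(add(Z, SSZ), add(SSSZ, Z)))))
  →8  S(S(S(add(add(Z, Z), mul(add(Z, SSZ), add(SSSZ, Z))))))
  →9  S(S(S(add(Z, mul(add(Z, SSZ), add(SSSZ, Z))))))
  →10  S(S(S(mul(add(Z, SSZ), add(SSSZ, Z)))))
  →11  S(S(S(mul(SSZ, add(SSSZ, Z)))))
  →12  S(S(S(add(add(SSSZ, Z), mul(SZ, add(SSSZ, Z))))))
  →13  S(S(S(add(S(add(SSZ, Z)), mul(SZ, add(SSSZ, Z))))))
  →14  S(S(S(S(add(add(SSZ, Z), mul(SZ, add(SSSZ, Z)))))))
  →15  S(S(S(S(add(S(add(SZ, Z)), mul(SZ, add(SSSZ, Z)))))))
  →16  S(S(S(S(S(add(add(SZ, Z), mul(SZ, add(SSSZ, Z))))))))
  →17  S(S(S(S(S(add(S(add(Z, Z)), mul(SZ, add(SSSZ, Z))))))))
  →18  S(S(S(S(S(S(add(add(Z, Z), mul(SZ, add(SSSZ, Z)))))))))
  →19  S(S(S(S(S(S(add(Z, mul(SZ, add(SSSZ, Z)))))))))
  →20  S(S(S(S(S(S(mul(SZ, add(SSSZ, Z))))))))
  →21  S(S(S(S(S(S(add(add(SSSZ, Z), mul(Z, add(SSSZ, Z)))))))))
  →22  S(S(S(S(S(S(add(S(add(SSZ, Z)), mul(Z, add(SSSZ, Z)))))))))
  →23  S(S(S(S(S(S(S(add(add(SSZ, Z), mul(Z, add(SSSZ, Z))))))))))
  →24  S(S(S(S(S(S(S(add(S(add(SZ, Z)), mul(Z, add(SSSZ, Z))))))))))
  →25  S(S(S(S(S(S(S(S(add(add(SZ, Z), mul(Z, add(SSSZ, Z)))))))))))
  →26  S(S(S(S(S(S(S(S(add(S(add(Z, Z)), mul(Z, add(SSSZ, Z)))))))))))
  →27  S(S(S(S(S(S(S(S(S(add(add(Z, Z), mul(Z, add(SSSZ, Z))))))))))))
  →28  S(S(S(S(S(S(S(S(S(add(Z, mul(Z, add(SSSZ, Z))))))))))))
  →29  S(S(S(S(S(S(S(S(S(mul(Z, add(SSSZ, Z)))))))))))
  →30  S^9(Z)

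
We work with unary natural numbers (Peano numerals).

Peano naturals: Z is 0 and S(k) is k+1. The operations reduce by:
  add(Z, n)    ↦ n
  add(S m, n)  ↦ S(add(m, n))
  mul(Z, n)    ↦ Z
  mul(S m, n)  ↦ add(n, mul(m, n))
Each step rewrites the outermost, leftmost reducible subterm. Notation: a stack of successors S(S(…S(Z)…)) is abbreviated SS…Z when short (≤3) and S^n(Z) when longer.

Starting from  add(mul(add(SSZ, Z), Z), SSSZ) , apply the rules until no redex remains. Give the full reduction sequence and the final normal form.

Answer: normal form = SSSZ  (in 9 steps)

Working:
  start: add(mul(add(SSZ, Z), Z), SSSZ)
  step 1: add(mul(S(add(SZ, Z)), Z), SSSZ)
  step 2: add(add(Z, mul(add(SZ, Z), Z)), SSSZ)
  step 3: add(mul(add(SZ, Z), Z), SSSZ)
  step 4: add(mul(S(add(Z, Z)), Z), SSSZ)
  step 5: add(add(Z, mul(add(Z, Z), Z)), SSSZ)
  step 6: add(mul(add(Z, Z), Z), SSSZ)
  step 7: add(mul(Z, Z), SSSZ)
  step 8: add(Z, SSSZ)
  step 9: SSSZ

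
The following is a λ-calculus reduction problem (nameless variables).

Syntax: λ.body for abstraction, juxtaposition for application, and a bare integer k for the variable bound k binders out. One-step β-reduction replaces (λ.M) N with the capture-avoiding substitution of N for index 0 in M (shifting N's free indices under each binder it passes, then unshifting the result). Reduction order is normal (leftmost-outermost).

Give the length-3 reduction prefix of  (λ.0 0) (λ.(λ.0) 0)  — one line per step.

  start: (λ.0 0) (λ.(λ.0) 0)
  step 1: (λ.(λ.0) 0) (λ.(λ.0) 0)
  step 2: (λ.0) (λ.(λ.0) 0)
  step 3: λ.(λ.0) 0

Answer: after 3 steps: λ.(λ.0) 0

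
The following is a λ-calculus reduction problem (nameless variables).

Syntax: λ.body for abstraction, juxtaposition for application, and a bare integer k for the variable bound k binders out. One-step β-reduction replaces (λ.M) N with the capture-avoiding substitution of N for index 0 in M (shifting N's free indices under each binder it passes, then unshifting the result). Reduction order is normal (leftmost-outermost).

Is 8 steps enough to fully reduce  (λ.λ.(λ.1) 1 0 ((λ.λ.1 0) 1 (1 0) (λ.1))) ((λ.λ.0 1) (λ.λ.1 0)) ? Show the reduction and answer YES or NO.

Answer: YES — reaches normal form λ.0 0 (0 (λ.λ.1 0) (λ.λ.1 0) (λ.1)) in 8 ≤ 8 steps

Reduction:
  start: (λ.λ.(λ.1) 1 0 ((λ.λ.1 0) 1 (1 0) (λ.1))) ((λ.λ.0 1) (λ.λ.1 0))
  step 1: λ.(λ.1) ((λ.λ.0 1) (λ.λ.1 0)) 0 ((λ.λ.1 0) ((λ.λ.0 1) (λ.λ.1 0)) ((λ.λ.0 1) (λ.λ.1 0) 0) (λ.1))
  step 2: λ.0 0 ((λ.λ.1 0) ((λ.λ.0 1) (λ.λ.1 0)) ((λ.λ.0 1) (λ.λ.1 0) 0) (λ.1))
  step 3: λ.0 0 ((λ.(λ.λ.0 1) (λ.λ.1 0) 0) ((λ.λ.0 1) (λ.λ.1 0) 0) (λ.1))
  step 4: λ.0 0 ((λ.λ.0 1) (λ.λ.1 0) ((λ.λ.0 1) (λ.λ.1 0) 0) (λ.1))
  step 5: λ.0 0 ((λ.0 (λ.λ.1 0)) ((λ.λ.0 1) (λ.λ.1 0) 0) (λ.1))
  step 6: λ.0 0 ((λ.λ.0 1) (λ.λ.1 0) 0 (λ.λ.1 0) (λ.1))
  step 7: λ.0 0 ((λ.0 (λ.λ.1 0)) 0 (λ.λ.1 0) (λ.1))
  step 8: λ.0 0 (0 (λ.λ.1 0) (λ.λ.1 0) (λ.1))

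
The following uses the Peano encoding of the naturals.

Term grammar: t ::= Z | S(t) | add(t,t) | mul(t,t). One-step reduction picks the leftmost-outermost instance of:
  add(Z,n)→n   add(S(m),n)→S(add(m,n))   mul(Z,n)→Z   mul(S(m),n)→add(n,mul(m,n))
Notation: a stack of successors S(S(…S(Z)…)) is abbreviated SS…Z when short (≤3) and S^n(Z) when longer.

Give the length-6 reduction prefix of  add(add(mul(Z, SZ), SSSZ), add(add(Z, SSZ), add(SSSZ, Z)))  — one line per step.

  start: add(add(mul(Z, SZ), SSSZ), add(add(Z, SSZ), add(SSSZ, Z)))
  [1] add(add(Z, SSSZ), add(add(Z, SSZ), add(SSSZ, Z)))
  [2] add(SSSZ, add(add(Z, SSZ), add(SSSZ, Z)))
  [3] S(add(SSZ, add(add(Z, SSZ), add(SSSZ, Z))))
  [4] S(S(add(SZ, add(add(Z, SSZ), add(SSSZ, Z)))))
  [5] S(S(S(add(Z, add(add(Z, SSZ), add(SSSZ, Z))))))
  [6] S(S(S(add(add(Z, SSZ), add(SSSZ, Z)))))

Answer: after 6 steps: S(S(S(add(add(Z, SSZ), add(SSSZ, Z)))))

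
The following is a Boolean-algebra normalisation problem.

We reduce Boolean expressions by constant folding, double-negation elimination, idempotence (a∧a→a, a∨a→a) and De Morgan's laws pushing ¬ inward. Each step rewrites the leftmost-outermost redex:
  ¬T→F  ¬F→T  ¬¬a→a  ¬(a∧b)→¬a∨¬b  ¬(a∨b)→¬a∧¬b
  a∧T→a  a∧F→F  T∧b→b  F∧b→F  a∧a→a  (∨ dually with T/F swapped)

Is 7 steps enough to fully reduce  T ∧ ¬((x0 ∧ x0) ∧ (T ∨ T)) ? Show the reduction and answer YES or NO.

Answer: NO — after 7 steps the term is ¬x0 ∨ F, not yet normal

Derivation:
  start: T ∧ ¬((x0 ∧ x0) ∧ (T ∨ T))
  →1  ¬((x0 ∧ x0) ∧ (T ∨ T))
  →2  ¬(x0 ∧ x0) ∨ ¬(T ∨ T)
  →3  (¬x0 ∨ ¬x0) ∨ ¬(T ∨ T)
  →4  ¬x0 ∨ ¬(T ∨ T)
  →5  ¬x0 ∨ (¬T ∧ ¬T)
  →6  ¬x0 ∨ ¬T
  →7  ¬x0 ∨ F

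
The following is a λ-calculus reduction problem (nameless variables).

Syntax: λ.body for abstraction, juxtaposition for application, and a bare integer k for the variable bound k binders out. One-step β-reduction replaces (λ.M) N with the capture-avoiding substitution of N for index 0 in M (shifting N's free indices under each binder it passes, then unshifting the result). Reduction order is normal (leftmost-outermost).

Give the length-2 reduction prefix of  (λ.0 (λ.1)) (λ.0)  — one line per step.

Answer: after 2 steps: λ.λ.0

Derivation:
  start: (λ.0 (λ.1)) (λ.0)
  [1] (λ.0) (λ.λ.0)
  [2] λ.λ.0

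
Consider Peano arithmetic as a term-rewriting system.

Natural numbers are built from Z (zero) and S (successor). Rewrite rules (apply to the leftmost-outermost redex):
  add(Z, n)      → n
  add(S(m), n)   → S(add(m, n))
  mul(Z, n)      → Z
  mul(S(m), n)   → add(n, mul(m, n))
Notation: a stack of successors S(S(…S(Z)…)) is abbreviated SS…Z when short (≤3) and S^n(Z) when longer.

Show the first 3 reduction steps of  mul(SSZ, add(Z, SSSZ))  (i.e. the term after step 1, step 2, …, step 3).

Answer: after 3 steps: S(add(SSZ, mul(SZ, add(Z, SSSZ))))

Reduction:
  start: mul(SSZ, add(Z, SSSZ))
  step 1: add(add(Z, SSSZ), mul(SZ, add(Z, SSSZ)))
  step 2: add(SSSZ, mul(SZ, add(Z, SSSZ)))
  step 3: S(add(SSZ, mul(SZ, add(Z, SSSZ))))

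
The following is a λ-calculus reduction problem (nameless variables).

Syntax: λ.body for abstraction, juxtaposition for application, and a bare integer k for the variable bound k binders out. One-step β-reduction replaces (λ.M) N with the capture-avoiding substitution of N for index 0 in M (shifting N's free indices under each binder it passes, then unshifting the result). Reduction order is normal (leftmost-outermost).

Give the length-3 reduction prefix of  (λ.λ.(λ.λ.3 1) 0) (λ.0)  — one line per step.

  start: (λ.λ.(λ.λ.3 1) 0) (λ.0)
  →1  λ.(λ.λ.(λ.0) 1) 0
  →2  λ.λ.(λ.0) 1
  →3  λ.λ.1

Answer: after 3 steps: λ.λ.1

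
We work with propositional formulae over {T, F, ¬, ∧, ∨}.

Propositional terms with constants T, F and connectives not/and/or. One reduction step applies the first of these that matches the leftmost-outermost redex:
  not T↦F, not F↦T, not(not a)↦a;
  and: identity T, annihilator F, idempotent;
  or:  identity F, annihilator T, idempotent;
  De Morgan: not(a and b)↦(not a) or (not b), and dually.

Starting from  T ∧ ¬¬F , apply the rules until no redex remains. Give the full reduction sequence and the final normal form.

  start: T ∧ ¬¬F
  →1  ¬¬F
  →2  F

Answer: normal form = F  (in 2 steps)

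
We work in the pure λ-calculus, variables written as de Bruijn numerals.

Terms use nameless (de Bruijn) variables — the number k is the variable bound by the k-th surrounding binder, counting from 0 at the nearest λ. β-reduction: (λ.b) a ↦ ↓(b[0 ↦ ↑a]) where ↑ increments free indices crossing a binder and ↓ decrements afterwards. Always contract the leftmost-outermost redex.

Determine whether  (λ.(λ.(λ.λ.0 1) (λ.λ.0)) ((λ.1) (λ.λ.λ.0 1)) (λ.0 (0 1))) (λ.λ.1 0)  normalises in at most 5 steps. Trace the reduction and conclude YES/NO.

  start: (λ.(λ.(λ.λ.0 1) (λ.λ.0)) ((λ.1) (λ.λ.λ.0 1)) (λ.0 (0 1))) (λ.λ.1 0)
  →1  (λ.(λ.λ.0 1) (λ.λ.0)) ((λ.λ.λ.1 0) (λ.λ.λ.0 1)) (λ.0 (0 (λ.λ.1 0)))
  →2  (λ.λ.0 1) (λ.λ.0) (λ.0 (0 (λ.λ.1 0)))
  →3  (λ.0 (λ.λ.0)) (λ.0 (0 (λ.λ.1 0)))
  →4  (λ.0 (0 (λ.λ.1 0))) (λ.λ.0)
  →5  (λ.λ.0) ((λ.λ.0) (λ.λ.1 0))

Answer: NO — after 5 steps the term is (λ.λ.0) ((λ.λ.0) (λ.λ.1 0)), not yet normal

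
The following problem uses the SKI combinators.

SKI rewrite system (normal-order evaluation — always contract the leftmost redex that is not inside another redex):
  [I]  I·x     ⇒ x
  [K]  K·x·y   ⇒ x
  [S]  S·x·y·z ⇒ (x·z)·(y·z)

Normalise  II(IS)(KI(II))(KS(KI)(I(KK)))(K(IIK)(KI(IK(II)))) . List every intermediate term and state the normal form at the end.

Answer: normal form = K(S(KK)K)  (in 14 steps)

Reduction:
  start: II(IS)(KI(II))(KS(KI)(I(KK)))(K(IIK)(KI(IK(II))))
  →1  I(IS)(KI(II))(KS(KI)(I(KK)))(K(IIK)(KI(IK(II))))
  →2  IS(KI(II))(KS(KI)(I(KK)))(K(IIK)(KI(IK(II))))
  →3  S(KI(II))(KS(KI)(I(KK)))(K(IIK)(KI(IK(II))))
  →4  KI(II)(K(IIK)(KI(IK(II))))(KS(KI)(I(KK))(K(IIK)(KI(IK(II)))))
  →5  I(K(IIK)(KI(IK(II))))(KS(KI)(I(KK))(K(IIK)(KI(IK(II)))))
  →6  K(IIK)(KI(IK(II)))(KS(KI)(I(KK))(K(IIK)(KI(IK(II)))))
  →7  IIK(KS(KI)(I(KK))(K(IIK)(KI(IK(II)))))
  →8  IK(KS(KI)(I(KK))(K(IIK)(KI(IK(II)))))
  →9  K(KS(KI)(I(KK))(K(IIK)(KI(IK(II)))))
  →10  K(S(I(KK))(K(IIK)(KI(IK(II)))))
  →11  K(S(KK)(K(IIK)(KI(IK(II)))))
  →12  K(S(KK)(IIK))
  →13  K(S(KK)(IK))
  →14  K(S(KK)K)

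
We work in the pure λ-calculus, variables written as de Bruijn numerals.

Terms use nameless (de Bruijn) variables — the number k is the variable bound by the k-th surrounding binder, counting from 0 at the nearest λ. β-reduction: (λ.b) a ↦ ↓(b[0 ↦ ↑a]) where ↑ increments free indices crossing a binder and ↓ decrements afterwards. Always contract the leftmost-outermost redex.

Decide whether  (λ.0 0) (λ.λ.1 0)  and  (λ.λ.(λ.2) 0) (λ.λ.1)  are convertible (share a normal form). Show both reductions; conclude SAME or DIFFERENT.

Term A:
  start: (λ.0 0) (λ.λ.1 0)
  [1] (λ.λ.1 0) (λ.λ.1 0)
  [2] λ.(λ.λ.1 0) 0
  [3] λ.λ.1 0

Term B:
  start: (λ.λ.(λ.2) 0) (λ.λ.1)
  [1] λ.(λ.λ.λ.1) 0
  [2] λ.λ.λ.1

Answer: DIFFERENT — A ⇓ λ.λ.1 0, B ⇓ λ.λ.λ.1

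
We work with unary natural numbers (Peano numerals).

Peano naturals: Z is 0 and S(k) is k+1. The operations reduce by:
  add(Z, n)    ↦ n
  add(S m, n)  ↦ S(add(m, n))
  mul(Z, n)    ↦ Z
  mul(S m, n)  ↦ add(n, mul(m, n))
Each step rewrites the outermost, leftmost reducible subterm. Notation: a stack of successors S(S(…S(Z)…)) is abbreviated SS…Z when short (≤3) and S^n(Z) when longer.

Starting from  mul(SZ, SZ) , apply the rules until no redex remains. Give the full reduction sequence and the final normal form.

  start: mul(SZ, SZ)
  →1  add(SZ, mul(Z, SZ))
  →2  S(add(Z, mul(Z, SZ)))
  →3  S(mul(Z, SZ))
  →4  SZ

Answer: normal form = SZ  (in 4 steps)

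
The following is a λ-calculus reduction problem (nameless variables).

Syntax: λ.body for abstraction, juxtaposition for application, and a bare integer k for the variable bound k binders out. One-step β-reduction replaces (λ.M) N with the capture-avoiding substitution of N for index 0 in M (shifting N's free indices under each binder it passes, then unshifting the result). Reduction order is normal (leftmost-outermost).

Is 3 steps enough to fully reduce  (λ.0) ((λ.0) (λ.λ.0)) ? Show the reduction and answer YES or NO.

Answer: YES — reaches normal form λ.λ.0 in 2 ≤ 3 steps

Working:
  start: (λ.0) ((λ.0) (λ.λ.0))
  step 1: (λ.0) (λ.λ.0)
  step 2: λ.λ.0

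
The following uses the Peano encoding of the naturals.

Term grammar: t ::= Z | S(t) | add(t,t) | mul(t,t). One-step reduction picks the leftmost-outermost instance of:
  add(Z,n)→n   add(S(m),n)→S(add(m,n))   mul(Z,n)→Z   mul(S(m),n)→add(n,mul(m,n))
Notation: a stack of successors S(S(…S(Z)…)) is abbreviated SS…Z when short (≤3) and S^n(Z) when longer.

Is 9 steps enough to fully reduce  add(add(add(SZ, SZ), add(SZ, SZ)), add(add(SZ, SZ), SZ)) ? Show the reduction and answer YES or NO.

  start: add(add(add(SZ, SZ), add(SZ, SZ)), add(add(SZ, SZ), SZ))
  step 1: add(add(S(add(Z, SZ)), add(SZ, SZ)), add(add(SZ, SZ), SZ))
  step 2: add(S(add(add(Z, SZ), add(SZ, SZ))), add(add(SZ, SZ), SZ))
  step 3: S(add(add(add(Z, SZ), add(SZ, SZ)), add(add(SZ, SZ), SZ)))
  step 4: S(add(add(SZ, add(SZ, SZ)), add(add(SZ, SZ), SZ)))
  step 5: S(add(S(add(Z, add(SZ, SZ))), add(add(SZ, SZ), SZ)))
  step 6: S(S(add(add(Z, add(SZ, SZ)), add(add(SZ, SZ), SZ))))
  step 7: S(S(add(add(SZ, SZ), add(add(SZ, SZ), SZ))))
  step 8: S(S(add(S(add(Z, SZ)), add(add(SZ, SZ), SZ))))
  step 9: S(S(S(add(add(Z, SZ), add(add(SZ, SZ), SZ)))))

Answer: NO — after 9 steps the term is S(S(S(add(add(Z, SZ), add(add(SZ, SZ), SZ))))), not yet normal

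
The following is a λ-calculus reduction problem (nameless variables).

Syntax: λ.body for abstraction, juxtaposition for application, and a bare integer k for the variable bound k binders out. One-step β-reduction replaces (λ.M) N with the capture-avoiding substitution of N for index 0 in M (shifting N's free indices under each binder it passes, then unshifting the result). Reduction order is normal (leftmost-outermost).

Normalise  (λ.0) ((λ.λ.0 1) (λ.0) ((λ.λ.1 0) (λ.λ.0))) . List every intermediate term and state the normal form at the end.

Answer: normal form = λ.0  (in 6 steps)

Working:
  start: (λ.0) ((λ.λ.0 1) (λ.0) ((λ.λ.1 0) (λ.λ.0)))
  [1] (λ.λ.0 1) (λ.0) ((λ.λ.1 0) (λ.λ.0))
  [2] (λ.0 (λ.0)) ((λ.λ.1 0) (λ.λ.0))
  [3] (λ.λ.1 0) (λ.λ.0) (λ.0)
  [4] (λ.(λ.λ.0) 0) (λ.0)
  [5] (λ.λ.0) (λ.0)
  [6] λ.0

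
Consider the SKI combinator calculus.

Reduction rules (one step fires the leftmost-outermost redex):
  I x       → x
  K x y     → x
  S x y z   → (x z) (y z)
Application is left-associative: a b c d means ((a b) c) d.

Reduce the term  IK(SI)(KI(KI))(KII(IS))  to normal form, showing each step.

  start: IK(SI)(KI(KI))(KII(IS))
  step 1: K(SI)(KI(KI))(KII(IS))
  step 2: SI(KII(IS))
  step 3: SI(I(IS))
  step 4: SI(IS)
  step 5: SIS

Answer: normal form = SIS  (in 5 steps)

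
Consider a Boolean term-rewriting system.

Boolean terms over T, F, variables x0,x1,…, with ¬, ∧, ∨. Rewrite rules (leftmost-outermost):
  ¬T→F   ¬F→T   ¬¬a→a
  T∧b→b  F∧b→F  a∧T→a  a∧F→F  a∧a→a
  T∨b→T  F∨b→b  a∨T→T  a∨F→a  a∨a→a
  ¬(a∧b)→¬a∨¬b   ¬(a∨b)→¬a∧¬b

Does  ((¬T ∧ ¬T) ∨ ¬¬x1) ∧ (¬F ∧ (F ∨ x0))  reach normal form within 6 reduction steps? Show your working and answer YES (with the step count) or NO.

  start: ((¬T ∧ ¬T) ∨ ¬¬x1) ∧ (¬F ∧ (F ∨ x0))
  →1  (¬T ∨ ¬¬x1) ∧ (¬F ∧ (F ∨ x0))
  →2  (F ∨ ¬¬x1) ∧ (¬F ∧ (F ∨ x0))
  →3  ¬¬x1 ∧ (¬F ∧ (F ∨ x0))
  →4  x1 ∧ (¬F ∧ (F ∨ x0))
  →5  x1 ∧ (T ∧ (F ∨ x0))
  →6  x1 ∧ (F ∨ x0)

Answer: NO — after 6 steps the term is x1 ∧ (F ∨ x0), not yet normal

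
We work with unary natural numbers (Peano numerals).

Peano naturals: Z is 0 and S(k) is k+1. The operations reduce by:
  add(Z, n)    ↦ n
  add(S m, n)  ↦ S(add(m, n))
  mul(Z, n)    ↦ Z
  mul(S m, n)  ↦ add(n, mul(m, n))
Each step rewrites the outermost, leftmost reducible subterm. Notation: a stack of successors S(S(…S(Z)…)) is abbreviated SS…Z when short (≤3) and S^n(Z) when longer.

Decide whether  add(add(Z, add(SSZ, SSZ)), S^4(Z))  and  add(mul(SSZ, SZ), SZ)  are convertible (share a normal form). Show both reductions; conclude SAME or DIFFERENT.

Answer: DIFFERENT — A ⇓ S^8(Z), B ⇓ SSSZ

Working:
Term A:
  start: add(add(Z, add(SSZ, SSZ)), S^4(Z))
  →1  add(add(SSZ, SSZ), S^4(Z))
  →2  add(S(add(SZ, SSZ)), S^4(Z))
  →3  S(add(add(SZ, SSZ), S^4(Z)))
  →4  S(add(S(add(Z, SSZ)), S^4(Z)))
  →5  S(S(add(add(Z, SSZ), S^4(Z))))
  →6  S(S(add(SSZ, S^4(Z))))
  →7  S(S(S(add(SZ, S^4(Z)))))
  →8  S(S(S(S(add(Z, S^4(Z))))))
  →9  S^8(Z)

Term B:
  start: add(mul(SSZ, SZ), SZ)
  →1  add(add(SZ, mul(SZ, SZ)), SZ)
  →2  add(S(add(Z, mul(SZ, SZ))), SZ)
  →3  S(add(add(Z, mul(SZ, SZ)), SZ))
  →4  S(add(mul(SZ, SZ), SZ))
  →5  S(add(add(SZ, mul(Z, SZ)), SZ))
  →6  S(add(S(add(Z, mul(Z, SZ))), SZ))
  →7  S(S(add(add(Z, mul(Z, SZ)), SZ)))
  →8  S(S(add(mul(Z, SZ), SZ)))
  →9  S(S(add(Z, SZ)))
  →10  SSSZ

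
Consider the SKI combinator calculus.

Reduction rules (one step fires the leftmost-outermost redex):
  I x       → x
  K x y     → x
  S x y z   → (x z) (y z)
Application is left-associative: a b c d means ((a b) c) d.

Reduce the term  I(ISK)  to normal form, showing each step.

Answer: normal form = SK  (in 2 steps)

Derivation:
  start: I(ISK)
  →1  ISK
  →2  SK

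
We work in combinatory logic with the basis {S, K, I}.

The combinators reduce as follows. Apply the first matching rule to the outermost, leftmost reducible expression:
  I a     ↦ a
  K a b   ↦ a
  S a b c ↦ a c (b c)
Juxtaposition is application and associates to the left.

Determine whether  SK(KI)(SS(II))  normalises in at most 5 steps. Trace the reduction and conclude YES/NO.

  start: SK(KI)(SS(II))
  →1  K(SS(II))(KI(SS(II)))
  →2  SS(II)
  →3  SSI

Answer: YES — reaches normal form SSI in 3 ≤ 5 steps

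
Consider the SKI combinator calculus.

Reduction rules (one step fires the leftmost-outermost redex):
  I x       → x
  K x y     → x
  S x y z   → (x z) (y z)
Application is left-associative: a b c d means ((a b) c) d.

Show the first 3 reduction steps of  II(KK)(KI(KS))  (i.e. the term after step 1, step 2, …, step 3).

Answer: after 3 steps: K

Working:
  start: II(KK)(KI(KS))
  [1] I(KK)(KI(KS))
  [2] KK(KI(KS))
  [3] K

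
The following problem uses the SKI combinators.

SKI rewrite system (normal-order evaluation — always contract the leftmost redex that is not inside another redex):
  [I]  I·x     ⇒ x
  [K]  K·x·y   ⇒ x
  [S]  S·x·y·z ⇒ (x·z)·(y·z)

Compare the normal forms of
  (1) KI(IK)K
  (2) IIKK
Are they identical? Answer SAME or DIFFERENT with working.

Answer: DIFFERENT — A ⇓ K, B ⇓ KK

Derivation:
Term A:
  start: KI(IK)K
  [1] IK
  [2] K

Term B:
  start: IIKK
  [1] IKK
  [2] KK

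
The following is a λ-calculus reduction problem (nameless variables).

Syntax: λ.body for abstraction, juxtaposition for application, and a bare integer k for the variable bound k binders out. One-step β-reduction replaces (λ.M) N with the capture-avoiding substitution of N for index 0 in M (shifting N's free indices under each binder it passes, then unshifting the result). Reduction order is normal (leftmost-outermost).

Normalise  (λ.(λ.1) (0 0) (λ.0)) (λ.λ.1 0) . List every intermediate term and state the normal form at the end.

Answer: normal form = λ.0  (in 4 steps)

Working:
  start: (λ.(λ.1) (0 0) (λ.0)) (λ.λ.1 0)
  step 1: (λ.λ.λ.1 0) ((λ.λ.1 0) (λ.λ.1 0)) (λ.0)
  step 2: (λ.λ.1 0) (λ.0)
  step 3: λ.(λ.0) 0
  step 4: λ.0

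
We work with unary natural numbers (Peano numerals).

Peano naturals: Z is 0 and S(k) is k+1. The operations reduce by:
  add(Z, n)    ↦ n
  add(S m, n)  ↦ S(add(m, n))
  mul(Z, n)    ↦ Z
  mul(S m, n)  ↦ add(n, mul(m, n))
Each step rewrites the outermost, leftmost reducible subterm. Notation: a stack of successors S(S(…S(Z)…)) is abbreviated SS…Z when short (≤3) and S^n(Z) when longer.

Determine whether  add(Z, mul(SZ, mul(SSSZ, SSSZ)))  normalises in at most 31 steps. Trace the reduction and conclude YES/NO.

Answer: YES — reaches normal form S^9(Z) in 29 ≤ 31 steps

Working:
  start: add(Z, mul(SZ, mul(SSSZ, SSSZ)))
  →1  mul(SZ, mul(SSSZ, SSSZ))
  →2  add(mul(SSSZ, SSSZ), mul(Z, mul(SSSZ, SSSZ)))
  →3  add(add(SSSZ, mul(SSZ, SSSZ)), mul(Z, mul(SSSZ, SSSZ)))
  →4  add(S(add(SSZ, mul(SSZ, SSSZ))), mul(Z, mul(SSSZ, SSSZ)))
  →5  S(add(add(SSZ, mul(SSZ, SSSZ)), mul(Z, mul(SSSZ, SSSZ))))
  →6  S(add(S(add(SZ, mul(SSZ, SSSZ))), mul(Z, mul(SSSZ, SSSZ))))
  →7  S(S(add(add(SZ, mul(SSZ, SSSZ)), mul(Z, mul(SSSZ, SSSZ)))))
  →8  S(S(add(S(add(Z, mul(SSZ, SSSZ))), mul(Z, mul(SSSZ, SSSZ)))))
  →9  S(S(S(add(add(Z, mul(SSZ, SSSZ)), mul(Z, mul(SSSZ, SSSZ))))))
  →10  S(S(S(add(mul(SSZ, SSSZ), mul(Z, mul(SSSZ, SSSZ))))))
  →11  S(S(S(add(add(SSSZ, mul(SZ, SSSZ)), mul(Z, mul(SSSZ, SSSZ))))))
  →12  S(S(S(add(S(add(SSZ, mul(SZ, SSSZ))), mul(Z, mul(SSSZ, SSSZ))))))
  →13  S(S(S(S(add(add(SSZ, mul(SZ, SSSZ)), mul(Z, mul(SSSZ, SSSZ)))))))
  →14  S(S(S(S(add(S(add(SZ, mul(SZ, SSSZ))), mul(Z, mul(SSSZ, SSSZ)))))))
  →15  S(S(S(S(S(add(add(SZ, mul(SZ, SSSZ)), mul(Z, mul(SSSZ, SSSZ))))))))
  →16  S(S(S(S(S(add(S(add(Z, mul(SZ, SSSZ))), mul(Z, mul(SSSZ, SSSZ))))))))
  →17  S(S(S(S(S(S(add(add(Z, mul(SZ, SSSZ)), mul(Z, mul(SSSZ, SSSZ)))))))))
  →18  S(S(S(S(S(S(add(mul(SZ, SSSZ), mul(Z, mul(SSSZ, SSSZ)))))))))
  →19  S(S(S(S(S(S(add(add(SSSZ, mul(Z, SSSZ)), mul(Z, mul(SSSZ, SSSZ)))))))))
  →20  S(S(S(S(S(S(add(S(add(SSZ, mul(Z, SSSZ))), mul(Z, mul(SSSZ, SSSZ)))))))))
  →21  S(S(S(S(S(S(S(add(add(SSZ, mul(Z, SSSZ)), mul(Z, mul(SSSZ, SSSZ))))))))))
  →22  S(S(S(S(S(S(S(add(S(add(SZ, mul(Z, SSSZ))), mul(Z, mul(SSSZ, SSSZ))))))))))
  →23  S(S(S(S(S(S(S(S(add(add(SZ, mul(Z, SSSZ)), mul(Z, mul(SSSZ, SSSZ)))))))))))
  →24  S(S(S(S(S(S(S(S(add(S(add(Z, mul(Z, SSSZ))), mul(Z, mul(SSSZ, SSSZ)))))))))))
  →25  S(S(S(S(S(S(S(S(S(add(add(Z, mul(Z, SSSZ)), mul(Z, mul(SSSZ, SSSZ))))))))))))
  →26  S(S(S(S(S(S(S(S(S(add(mul(Z, SSSZ), mul(Z, mul(SSSZ, SSSZ))))))))))))
  →27  S(S(S(S(S(S(S(S(S(add(Z, mul(Z, mul(SSSZ, SSSZ))))))))))))
  →28  S(S(S(S(S(S(S(S(S(mul(Z, mul(SSSZ, SSSZ)))))))))))
  →29  S^9(Z)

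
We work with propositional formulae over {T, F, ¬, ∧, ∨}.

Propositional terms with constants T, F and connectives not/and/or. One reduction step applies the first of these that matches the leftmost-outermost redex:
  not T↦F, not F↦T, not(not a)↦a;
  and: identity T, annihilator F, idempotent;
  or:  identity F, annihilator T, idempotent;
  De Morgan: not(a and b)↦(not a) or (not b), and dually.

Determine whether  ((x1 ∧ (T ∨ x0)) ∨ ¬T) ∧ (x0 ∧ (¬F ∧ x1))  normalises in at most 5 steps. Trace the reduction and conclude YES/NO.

  start: ((x1 ∧ (T ∨ x0)) ∨ ¬T) ∧ (x0 ∧ (¬F ∧ x1))
  →1  ((x1 ∧ T) ∨ ¬T) ∧ (x0 ∧ (¬F ∧ x1))
  →2  (x1 ∨ ¬T) ∧ (x0 ∧ (¬F ∧ x1))
  →3  (x1 ∨ F) ∧ (x0 ∧ (¬F ∧ x1))
  →4  x1 ∧ (x0 ∧ (¬F ∧ x1))
  →5  x1 ∧ (x0 ∧ (T ∧ x1))

Answer: NO — after 5 steps the term is x1 ∧ (x0 ∧ (T ∧ x1)), not yet normal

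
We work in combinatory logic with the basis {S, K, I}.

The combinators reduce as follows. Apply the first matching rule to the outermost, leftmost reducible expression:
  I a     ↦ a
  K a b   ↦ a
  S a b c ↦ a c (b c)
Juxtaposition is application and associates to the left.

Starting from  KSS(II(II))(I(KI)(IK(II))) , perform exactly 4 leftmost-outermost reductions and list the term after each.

  start: KSS(II(II))(I(KI)(IK(II)))
  [1] S(II(II))(I(KI)(IK(II)))
  [2] S(I(II))(I(KI)(IK(II)))
  [3] S(II)(I(KI)(IK(II)))
  [4] SI(I(KI)(IK(II)))

Answer: after 4 steps: SI(I(KI)(IK(II)))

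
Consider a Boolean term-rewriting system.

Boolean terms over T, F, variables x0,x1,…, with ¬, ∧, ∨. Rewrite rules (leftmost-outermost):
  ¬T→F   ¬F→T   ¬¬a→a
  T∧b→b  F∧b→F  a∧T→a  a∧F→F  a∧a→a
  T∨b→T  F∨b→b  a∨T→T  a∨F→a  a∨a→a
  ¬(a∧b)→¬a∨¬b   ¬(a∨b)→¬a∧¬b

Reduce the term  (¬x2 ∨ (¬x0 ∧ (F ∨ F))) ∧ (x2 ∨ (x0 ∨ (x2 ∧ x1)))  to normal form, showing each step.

Answer: normal form = ¬x2 ∧ (x2 ∨ (x0 ∨ (x2 ∧ x1)))  (in 3 steps)

Working:
  start: (¬x2 ∨ (¬x0 ∧ (F ∨ F))) ∧ (x2 ∨ (x0 ∨ (x2 ∧ x1)))
  →1  (¬x2 ∨ (¬x0 ∧ F)) ∧ (x2 ∨ (x0 ∨ (x2 ∧ x1)))
  →2  (¬x2 ∨ F) ∧ (x2 ∨ (x0 ∨ (x2 ∧ x1)))
  →3  ¬x2 ∧ (x2 ∨ (x0 ∨ (x2 ∧ x1)))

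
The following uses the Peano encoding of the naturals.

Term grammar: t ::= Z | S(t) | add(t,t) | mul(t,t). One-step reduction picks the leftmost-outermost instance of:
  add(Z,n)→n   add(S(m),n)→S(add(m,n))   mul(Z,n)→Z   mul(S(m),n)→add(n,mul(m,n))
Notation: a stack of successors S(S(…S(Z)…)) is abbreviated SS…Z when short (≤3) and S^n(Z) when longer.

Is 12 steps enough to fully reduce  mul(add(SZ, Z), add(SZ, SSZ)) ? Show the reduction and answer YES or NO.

  start: mul(add(SZ, Z), add(SZ, SSZ))
  step 1: mul(S(add(Z, Z)), add(SZ, SSZ))
  step 2: add(add(SZ, SSZ), mul(add(Z, Z), add(SZ, SSZ)))
  step 3: add(S(add(Z, SSZ)), mul(add(Z, Z), add(SZ, SSZ)))
  step 4: S(add(add(Z, SSZ), mul(add(Z, Z), add(SZ, SSZ))))
  step 5: S(add(SSZ, mul(add(Z, Z), add(SZ, SSZ))))
  step 6: S(S(add(SZ, mul(add(Z, Z), add(SZ, SSZ)))))
  step 7: S(S(S(add(Z, mul(add(Z, Z), add(SZ, SSZ))))))
  step 8: S(S(S(mul(add(Z, Z), add(SZ, SSZ)))))
  step 9: S(S(S(mul(Z, add(SZ, SSZ)))))
  step 10: SSSZ

Answer: YES — reaches normal form SSSZ in 10 ≤ 12 steps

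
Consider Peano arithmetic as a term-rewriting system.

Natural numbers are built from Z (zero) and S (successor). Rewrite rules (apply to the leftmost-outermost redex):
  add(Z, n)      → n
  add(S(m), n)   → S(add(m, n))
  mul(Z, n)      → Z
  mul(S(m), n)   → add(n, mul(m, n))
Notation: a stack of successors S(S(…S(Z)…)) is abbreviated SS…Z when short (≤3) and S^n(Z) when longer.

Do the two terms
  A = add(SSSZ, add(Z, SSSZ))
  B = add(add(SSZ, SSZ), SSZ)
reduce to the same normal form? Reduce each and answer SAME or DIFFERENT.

Answer: SAME — A ⇓ S^6(Z), B ⇓ S^6(Z)

Reduction:
Term A:
  start: add(SSSZ, add(Z, SSSZ))
  [1] S(add(SSZ, add(Z, SSSZ)))
  [2] S(S(add(SZ, add(Z, SSSZ))))
  [3] S(S(S(add(Z, add(Z, SSSZ)))))
  [4] S(S(S(add(Z, SSSZ))))
  [5] S^6(Z)

Term B:
  start: add(add(SSZ, SSZ), SSZ)
  [1] add(S(add(SZ, SSZ)), SSZ)
  [2] S(add(add(SZ, SSZ), SSZ))
  [3] S(add(S(add(Z, SSZ)), SSZ))
  [4] S(S(add(add(Z, SSZ), SSZ)))
  [5] S(S(add(SSZ, SSZ)))
  [6] S(S(S(add(SZ, SSZ))))
  [7] S(S(S(S(add(Z, SSZ)))))
  [8] S^6(Z)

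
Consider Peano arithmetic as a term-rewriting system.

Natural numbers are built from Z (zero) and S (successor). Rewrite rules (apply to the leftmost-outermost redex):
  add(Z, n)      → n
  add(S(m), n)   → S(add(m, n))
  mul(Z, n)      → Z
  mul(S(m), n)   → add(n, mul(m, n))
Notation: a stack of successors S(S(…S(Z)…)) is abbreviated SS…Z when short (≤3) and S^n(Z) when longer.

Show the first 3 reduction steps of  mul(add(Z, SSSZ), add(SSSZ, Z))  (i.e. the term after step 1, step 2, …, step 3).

Answer: after 3 steps: add(S(add(SSZ, Z)), mul(SSZ, add(SSSZ, Z)))

Derivation:
  start: mul(add(Z, SSSZ), add(SSSZ, Z))
  step 1: mul(SSSZ, add(SSSZ, Z))
  step 2: add(add(SSSZ, Z), mul(SSZ, add(SSSZ, Z)))
  step 3: add(S(add(SSZ, Z)), mul(SSZ, add(SSSZ, Z)))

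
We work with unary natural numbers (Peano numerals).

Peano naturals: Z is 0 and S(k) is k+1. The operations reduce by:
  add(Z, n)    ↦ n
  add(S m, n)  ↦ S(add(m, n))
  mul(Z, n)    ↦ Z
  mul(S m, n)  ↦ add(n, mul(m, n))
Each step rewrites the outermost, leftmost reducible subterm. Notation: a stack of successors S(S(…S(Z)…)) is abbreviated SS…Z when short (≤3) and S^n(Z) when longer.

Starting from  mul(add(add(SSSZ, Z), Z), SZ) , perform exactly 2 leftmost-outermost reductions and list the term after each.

  start: mul(add(add(SSSZ, Z), Z), SZ)
  [1] mul(add(S(add(SSZ, Z)), Z), SZ)
  [2] mul(S(add(add(SSZ, Z), Z)), SZ)

Answer: after 2 steps: mul(S(add(add(SSZ, Z), Z)), SZ)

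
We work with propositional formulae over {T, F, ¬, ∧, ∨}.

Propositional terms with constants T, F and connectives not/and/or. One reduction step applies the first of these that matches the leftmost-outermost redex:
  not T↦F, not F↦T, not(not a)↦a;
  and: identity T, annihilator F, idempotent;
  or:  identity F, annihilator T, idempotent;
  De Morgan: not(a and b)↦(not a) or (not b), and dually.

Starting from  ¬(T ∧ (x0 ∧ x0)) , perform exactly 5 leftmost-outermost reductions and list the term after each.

Answer: after 5 steps: ¬x0

Reduction:
  start: ¬(T ∧ (x0 ∧ x0))
  →1  ¬T ∨ ¬(x0 ∧ x0)
  →2  F ∨ ¬(x0 ∧ x0)
  →3  ¬(x0 ∧ x0)
  →4  ¬x0 ∨ ¬x0
  →5  ¬x0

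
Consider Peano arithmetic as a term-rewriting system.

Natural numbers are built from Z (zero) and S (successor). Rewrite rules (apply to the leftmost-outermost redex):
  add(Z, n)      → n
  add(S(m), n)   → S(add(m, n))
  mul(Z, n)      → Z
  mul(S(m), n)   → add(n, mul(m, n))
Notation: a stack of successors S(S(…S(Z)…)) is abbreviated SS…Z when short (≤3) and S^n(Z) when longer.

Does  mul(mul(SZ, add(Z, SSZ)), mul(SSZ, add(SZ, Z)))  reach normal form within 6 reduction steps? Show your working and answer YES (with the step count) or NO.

  start: mul(mul(SZ, add(Z, SSZ)), mul(SSZ, add(SZ, Z)))
  [1] mul(add(add(Z, SSZ), mul(Z, add(Z, SSZ))), mul(SSZ, add(SZ, Z)))
  [2] mul(add(SSZ, mul(Z, add(Z, SSZ))), mul(SSZ, add(SZ, Z)))
  [3] mul(S(add(SZ, mul(Z, add(Z, SSZ)))), mul(SSZ, add(SZ, Z)))
  [4] add(mul(SSZ, add(SZ, Z)), mul(add(SZ, mul(Z, add(Z, SSZ))), mul(SSZ, add(SZ, Z))))
  [5] add(add(add(SZ, Z), mul(SZ, add(SZ, Z))), mul(add(SZ, mul(Z, add(Z, SSZ))), mul(SSZ, add(SZ, Z))))
  [6] add(add(S(add(Z, Z)), mul(SZ, add(SZ, Z))), mul(add(SZ, mul(Z, add(Z, SSZ))), mul(SSZ, add(SZ, Z))))

Answer: NO — after 6 steps the term is add(add(S(add(Z, Z)), mul(SZ, add(SZ, Z))), mul(add(SZ, mul(Z, add(Z, SSZ))), mul(SSZ, add(SZ, Z)))), not yet normal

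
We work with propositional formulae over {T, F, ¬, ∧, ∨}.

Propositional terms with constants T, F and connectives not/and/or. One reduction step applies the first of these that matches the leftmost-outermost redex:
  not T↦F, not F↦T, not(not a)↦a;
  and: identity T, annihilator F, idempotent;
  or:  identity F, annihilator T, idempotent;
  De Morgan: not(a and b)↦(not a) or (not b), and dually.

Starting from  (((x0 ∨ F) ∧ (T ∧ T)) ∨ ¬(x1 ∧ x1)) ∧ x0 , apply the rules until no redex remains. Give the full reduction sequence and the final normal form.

Answer: normal form = (x0 ∨ ¬x1) ∧ x0  (in 5 steps)

Derivation:
  start: (((x0 ∨ F) ∧ (T ∧ T)) ∨ ¬(x1 ∧ x1)) ∧ x0
  step 1: ((x0 ∧ (T ∧ T)) ∨ ¬(x1 ∧ x1)) ∧ x0
  step 2: ((x0 ∧ T) ∨ ¬(x1 ∧ x1)) ∧ x0
  step 3: (x0 ∨ ¬(x1 ∧ x1)) ∧ x0
  step 4: (x0 ∨ (¬x1 ∨ ¬x1)) ∧ x0
  step 5: (x0 ∨ ¬x1) ∧ x0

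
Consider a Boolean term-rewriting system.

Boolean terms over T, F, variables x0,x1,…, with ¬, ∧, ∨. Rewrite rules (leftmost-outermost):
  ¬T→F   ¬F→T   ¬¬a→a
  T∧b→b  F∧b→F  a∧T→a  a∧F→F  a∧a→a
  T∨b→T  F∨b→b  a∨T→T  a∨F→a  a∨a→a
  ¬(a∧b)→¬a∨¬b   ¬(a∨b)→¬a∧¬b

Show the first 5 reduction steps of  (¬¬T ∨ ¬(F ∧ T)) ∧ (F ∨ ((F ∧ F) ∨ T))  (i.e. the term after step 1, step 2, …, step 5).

Answer: after 5 steps: T

Reduction:
  start: (¬¬T ∨ ¬(F ∧ T)) ∧ (F ∨ ((F ∧ F) ∨ T))
  [1] (T ∨ ¬(F ∧ T)) ∧ (F ∨ ((F ∧ F) ∨ T))
  [2] T ∧ (F ∨ ((F ∧ F) ∨ T))
  [3] F ∨ ((F ∧ F) ∨ T)
  [4] (F ∧ F) ∨ T
  [5] T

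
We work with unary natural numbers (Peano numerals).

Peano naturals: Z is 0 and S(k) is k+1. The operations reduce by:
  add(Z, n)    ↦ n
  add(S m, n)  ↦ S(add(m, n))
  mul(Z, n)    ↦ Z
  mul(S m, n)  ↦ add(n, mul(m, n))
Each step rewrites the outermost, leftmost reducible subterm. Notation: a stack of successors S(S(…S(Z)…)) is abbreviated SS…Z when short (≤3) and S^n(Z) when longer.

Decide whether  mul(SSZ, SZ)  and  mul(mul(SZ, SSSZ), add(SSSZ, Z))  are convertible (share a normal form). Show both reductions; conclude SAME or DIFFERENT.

Answer: DIFFERENT — A ⇓ SSZ, B ⇓ S^9(Z)

Derivation:
Term A:
  start: mul(SSZ, SZ)
  step 1: add(SZ, mul(SZ, SZ))
  step 2: S(add(Z, mul(SZ, SZ)))
  step 3: S(mul(SZ, SZ))
  step 4: S(add(SZ, mul(Z, SZ)))
  step 5: S(S(add(Z, mul(Z, SZ))))
  step 6: S(S(mul(Z, SZ)))
  step 7: SSZ

Term B:
  start: mul(mul(SZ, SSSZ), add(SSSZ, Z))
  step 1: mul(add(SSSZ, mul(Z, SSSZ)), add(SSSZ, Z))
  step 2: mul(S(add(SSZ, mul(Z, SSSZ))), add(SSSZ, Z))
  step 3: add(add(SSSZ, Z), mul(add(SSZ, mul(Z, SSSZ)), add(SSSZ, Z)))
  step 4: add(S(add(SSZ, Z)), mul(add(SSZ, mul(Z, SSSZ)), add(SSSZ, Z)))
  step 5: S(add(add(SSZ, Z), mul(add(SSZ, mul(Z, SSSZ)), add(SSSZ, Z))))
  step 6: S(add(S(add(SZ, Z)), mul(add(SSZ, mul(Z, SSSZ)), add(SSSZ, Z))))
  step 7: S(S(add(add(SZ, Z), mul(add(SSZ, mul(Z, SSSZ)), add(SSSZ, Z)))))
  step 8: S(S(add(S(add(Z, Z)), mul(add(SSZ, mul(Z, SSSZ)), add(SSSZ, Z)))))
  step 9: S(S(S(add(add(Z, Z), mul(add(SSZ, mul(Z, SSSZ)), add(SSSZ, Z))))))
  step 10: S(S(S(add(Z, mul(add(SSZ, mul(Z, SSSZ)), add(SSSZ, Z))))))
  step 11: S(S(S(mul(add(SSZ, mul(Z, SSSZ)), add(SSSZ, Z)))))
  step 12: S(S(S(mul(S(add(SZ, mul(Z, SSSZ))), add(SSSZ, Z)))))
  step 13: S(S(S(add(add(SSSZ, Z), mul(add(SZ, mul(Z, SSSZ)), add(SSSZ, Z))))))
  step 14: S(S(S(add(S(add(SSZ, Z)), mul(add(SZ, mul(Z, SSSZ)), add(SSSZ, Z))))))
  step 15: S(S(S(S(add(add(SSZ, Z), mul(add(SZ, mul(Z, SSSZ)), add(SSSZ, Z)))))))
  step 16: S(S(S(S(add(S(add(SZ, Z)), mul(add(SZ, mul(Z, SSSZ)), add(SSSZ, Z)))))))
  step 17: S(S(S(S(S(add(add(SZ, Z), mul(add(SZ, mul(Z, SSSZ)), add(SSSZ, Z))))))))
  step 18: S(S(S(S(S(add(S(add(Z, Z)), mul(add(SZ, mul(Z, SSSZ)), add(SSSZ, Z))))))))
  step 19: S(S(S(S(S(S(add(add(Z, Z), mul(add(SZ, mul(Z, SSSZ)), add(SSSZ, Z)))))))))
  step 20: S(S(S(S(S(S(add(Z, mul(add(SZ, mul(Z, SSSZ)), add(SSSZ, Z)))))))))
  step 21: S(S(S(S(S(S(mul(add(SZ, mul(Z, SSSZ)), add(SSSZ, Z))))))))
  step 22: S(S(S(S(S(S(mul(S(add(Z, mul(Z, SSSZ))), add(SSSZ, Z))))))))
  step 23: S(S(S(S(S(S(add(add(SSSZ, Z), mul(add(Z, mul(Z, SSSZ)), add(SSSZ, Z)))))))))
  step 24: S(S(S(S(S(S(add(S(add(SSZ, Z)), mul(add(Z, mul(Z, SSSZ)), add(SSSZ, Z)))))))))
  step 25: S(S(S(S(S(S(S(add(add(SSZ, Z), mul(add(Z, mul(Z, SSSZ)), add(SSSZ, Z))))))))))
  step 26: S(S(S(S(S(S(S(add(S(add(SZ, Z)), mul(add(Z, mul(Z, SSSZ)), add(SSSZ, Z))))))))))
  step 27: S(S(S(S(S(S(S(S(add(add(SZ, Z), mul(add(Z, mul(Z, SSSZ)), add(SSSZ, Z)))))))))))
  step 28: S(S(S(S(S(S(S(S(add(S(add(Z, Z)), mul(add(Z, mul(Z, SSSZ)), add(SSSZ, Z)))))))))))
  step 29: S(S(S(S(S(S(S(S(S(add(add(Z, Z), mul(add(Z, mul(Z, SSSZ)), add(SSSZ, Z))))))))))))
  step 30: S(S(S(S(S(S(S(S(S(add(Z, mul(add(Z, mul(Z, SSSZ)), add(SSSZ, Z))))))))))))
  step 31: S(S(S(S(S(S(S(S(S(mul(add(Z, mul(Z, SSSZ)), add(SSSZ, Z)))))))))))
  step 32: S(S(S(S(S(S(S(S(S(mul(mul(Z, SSSZ), add(SSSZ, Z)))))))))))
  step 33: S(S(S(S(S(S(S(S(S(mul(Z, add(SSSZ, Z)))))))))))
  step 34: S^9(Z)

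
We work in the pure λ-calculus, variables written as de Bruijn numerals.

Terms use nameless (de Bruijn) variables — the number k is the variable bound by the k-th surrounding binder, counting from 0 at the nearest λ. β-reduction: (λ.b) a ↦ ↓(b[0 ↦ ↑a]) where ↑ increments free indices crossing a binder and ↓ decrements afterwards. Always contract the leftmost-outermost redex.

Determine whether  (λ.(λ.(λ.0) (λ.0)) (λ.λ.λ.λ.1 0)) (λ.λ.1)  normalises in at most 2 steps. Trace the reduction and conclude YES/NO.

  start: (λ.(λ.(λ.0) (λ.0)) (λ.λ.λ.λ.1 0)) (λ.λ.1)
  step 1: (λ.(λ.0) (λ.0)) (λ.λ.λ.λ.1 0)
  step 2: (λ.0) (λ.0)

Answer: NO — after 2 steps the term is (λ.0) (λ.0), not yet normal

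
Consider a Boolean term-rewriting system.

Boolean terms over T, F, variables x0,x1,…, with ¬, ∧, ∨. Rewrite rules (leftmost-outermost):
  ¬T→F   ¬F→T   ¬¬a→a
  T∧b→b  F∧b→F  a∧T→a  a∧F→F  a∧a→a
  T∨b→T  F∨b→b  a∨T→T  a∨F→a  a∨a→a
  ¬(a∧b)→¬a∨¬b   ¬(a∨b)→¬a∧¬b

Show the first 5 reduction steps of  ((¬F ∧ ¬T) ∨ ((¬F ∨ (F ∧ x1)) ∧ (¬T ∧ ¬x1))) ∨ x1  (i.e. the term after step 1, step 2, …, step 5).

Answer: after 5 steps: ((T ∨ (F ∧ x1)) ∧ (¬T ∧ ¬x1)) ∨ x1

Reduction:
  start: ((¬F ∧ ¬T) ∨ ((¬F ∨ (F ∧ x1)) ∧ (¬T ∧ ¬x1))) ∨ x1
  →1  ((T ∧ ¬T) ∨ ((¬F ∨ (F ∧ x1)) ∧ (¬T ∧ ¬x1))) ∨ x1
  →2  (¬T ∨ ((¬F ∨ (F ∧ x1)) ∧ (¬T ∧ ¬x1))) ∨ x1
  →3  (F ∨ ((¬F ∨ (F ∧ x1)) ∧ (¬T ∧ ¬x1))) ∨ x1
  →4  ((¬F ∨ (F ∧ x1)) ∧ (¬T ∧ ¬x1)) ∨ x1
  →5  ((T ∨ (F ∧ x1)) ∧ (¬T ∧ ¬x1)) ∨ x1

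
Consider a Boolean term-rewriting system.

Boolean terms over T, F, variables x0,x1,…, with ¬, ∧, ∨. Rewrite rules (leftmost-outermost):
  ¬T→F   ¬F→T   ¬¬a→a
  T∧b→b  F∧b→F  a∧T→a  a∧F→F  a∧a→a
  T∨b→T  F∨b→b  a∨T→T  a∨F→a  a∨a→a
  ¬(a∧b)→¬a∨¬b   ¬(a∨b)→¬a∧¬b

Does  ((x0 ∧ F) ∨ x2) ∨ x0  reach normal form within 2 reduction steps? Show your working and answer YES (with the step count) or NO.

Answer: YES — reaches normal form x2 ∨ x0 in 2 ≤ 2 steps

Reduction:
  start: ((x0 ∧ F) ∨ x2) ∨ x0
  [1] (F ∨ x2) ∨ x0
  [2] x2 ∨ x0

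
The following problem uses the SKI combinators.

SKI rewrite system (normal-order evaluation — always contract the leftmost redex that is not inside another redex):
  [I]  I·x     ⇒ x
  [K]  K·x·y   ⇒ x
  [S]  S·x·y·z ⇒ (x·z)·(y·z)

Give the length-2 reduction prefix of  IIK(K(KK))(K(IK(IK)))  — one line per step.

  start: IIK(K(KK))(K(IK(IK)))
  step 1: IK(K(KK))(K(IK(IK)))
  step 2: K(K(KK))(K(IK(IK)))

Answer: after 2 steps: K(K(KK))(K(IK(IK)))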